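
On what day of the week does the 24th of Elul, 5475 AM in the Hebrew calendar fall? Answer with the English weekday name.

In the Gregorian calendar this is 22 September 1715 (JDN 2347715).
Since JDN mod 7 = 6 (0 = Monday), the day is Sunday.

Sunday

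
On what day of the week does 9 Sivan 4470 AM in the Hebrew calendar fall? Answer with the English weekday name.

Monday

This is JDN 1980517 (16 May 710 Gregorian).
JDN 1980517 mod 7 = 0, and JDN 0 was a Monday, so this is a Monday.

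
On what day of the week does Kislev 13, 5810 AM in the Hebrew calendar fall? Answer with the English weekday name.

Equivalently 8 December 2049 Gregorian, JDN 2469784.
JDN 2469784 mod 7 = 2, and JDN 0 was a Monday, so this is a Wednesday.

Wednesday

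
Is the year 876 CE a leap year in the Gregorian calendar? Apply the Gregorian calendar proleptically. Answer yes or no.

yes

876 is divisible by 4 and not by 100, so it is a leap year.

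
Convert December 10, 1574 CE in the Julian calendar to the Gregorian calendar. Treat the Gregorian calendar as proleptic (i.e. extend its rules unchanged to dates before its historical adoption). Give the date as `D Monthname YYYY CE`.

The Julian–Gregorian offset here is 10 days (Julian trailing).
10 December 1574 Julian + 10 days → 20 December 1574 Gregorian.

20 December 1574 CE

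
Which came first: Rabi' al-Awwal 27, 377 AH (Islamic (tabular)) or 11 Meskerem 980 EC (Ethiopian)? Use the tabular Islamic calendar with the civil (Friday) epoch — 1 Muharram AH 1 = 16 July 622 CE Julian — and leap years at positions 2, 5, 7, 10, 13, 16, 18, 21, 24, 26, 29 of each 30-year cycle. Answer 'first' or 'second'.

first

The two dates have Julian Day Numbers 2081767 and 2081811 respectively.
Since 2081767 < 2081811, the first date comes first.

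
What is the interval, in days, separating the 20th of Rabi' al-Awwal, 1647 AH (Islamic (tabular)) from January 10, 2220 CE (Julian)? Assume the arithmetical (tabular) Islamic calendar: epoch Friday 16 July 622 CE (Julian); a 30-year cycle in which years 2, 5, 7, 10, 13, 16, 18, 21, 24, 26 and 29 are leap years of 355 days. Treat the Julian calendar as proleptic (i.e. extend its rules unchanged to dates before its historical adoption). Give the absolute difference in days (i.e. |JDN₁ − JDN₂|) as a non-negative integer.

116

First date → JDN 2531806; second date → JDN 2531922.
The interval is |2531806 − 2531922| = 116 days.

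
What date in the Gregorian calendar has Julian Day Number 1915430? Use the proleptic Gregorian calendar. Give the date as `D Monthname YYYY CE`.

2 March 532 CE

JDN 2451545 is 1 Jan 2000; 1915430 is −536115 days from there.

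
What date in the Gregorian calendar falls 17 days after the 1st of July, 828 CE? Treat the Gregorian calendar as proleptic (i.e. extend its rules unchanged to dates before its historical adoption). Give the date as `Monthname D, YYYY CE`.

JDN of the 1st of July, 828 CE = 2023663.
2023663 + 17 = 2023680.
JDN 2023680 in the Gregorian calendar is July 18, 828 CE.

July 18, 828 CE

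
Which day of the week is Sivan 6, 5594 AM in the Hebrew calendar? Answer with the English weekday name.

Friday

Equivalently 13 June 1834 Gregorian, JDN 2391078.
Since JDN mod 7 = 4 (0 = Monday), the day is Friday.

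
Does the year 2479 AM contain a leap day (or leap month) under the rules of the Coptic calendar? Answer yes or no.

yes

2479 mod 4 = 3; in the Coptic calendar a year is leap when year mod 4 = 3, so it is a leap year.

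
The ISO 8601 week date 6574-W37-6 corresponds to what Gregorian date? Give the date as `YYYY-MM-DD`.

ISO week 1 of 6574 is the week containing the first Thursday of 6574.
Week 37, day 6 (Saturday) lands on 6574-09-17.

6574-09-17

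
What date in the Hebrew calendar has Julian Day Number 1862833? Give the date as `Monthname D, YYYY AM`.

Adar II 4, 4148 AM

JDN 1862833 is 29 February 388 in the proleptic Gregorian calendar.
In the Hebrew calendar that day is Adar II 4, 4148 AM.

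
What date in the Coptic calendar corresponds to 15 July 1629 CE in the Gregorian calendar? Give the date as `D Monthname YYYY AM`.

Both dates share Julian Day Number 2316236; in the Coptic calendar that is 11 Epip 1345 AM.

11 Epip 1345 AM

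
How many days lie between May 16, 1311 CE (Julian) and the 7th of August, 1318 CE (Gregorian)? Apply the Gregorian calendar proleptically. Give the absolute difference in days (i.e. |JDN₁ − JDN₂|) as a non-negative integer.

First date → JDN 2200036; second date → JDN 2202668.
The interval is |2200036 − 2202668| = 2632 days.

2632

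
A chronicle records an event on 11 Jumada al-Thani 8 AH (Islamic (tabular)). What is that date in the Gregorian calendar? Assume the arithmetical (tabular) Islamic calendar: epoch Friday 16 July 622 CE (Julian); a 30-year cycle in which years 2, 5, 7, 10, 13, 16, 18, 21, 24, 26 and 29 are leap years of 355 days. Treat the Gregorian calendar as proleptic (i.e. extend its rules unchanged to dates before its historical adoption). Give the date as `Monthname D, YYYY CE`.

Julian Day Number of the source date = 1951079.
Converting JDN 1951079 to the Gregorian calendar gives 9 October 629 CE.

October 9, 629 CE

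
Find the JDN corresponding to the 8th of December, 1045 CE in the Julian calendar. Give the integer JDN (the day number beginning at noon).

Equivalently 14 December 1045 (proleptic Gregorian).
JDN 2299161 is 15 October 1582 CE (Gregorian); the target day is −196075 days from there, so JDN = 2103086.

2103086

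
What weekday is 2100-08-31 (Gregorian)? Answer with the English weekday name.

Tuesday

2488312 ≡ 1 (mod 7); counting from Monday = 0 gives Tuesday.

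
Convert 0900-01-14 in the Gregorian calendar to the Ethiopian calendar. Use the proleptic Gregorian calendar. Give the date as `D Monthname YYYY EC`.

14 Tir 892 EC

Julian Day Number of the source date = 2049792.
Converting JDN 2049792 to the Ethiopian calendar gives 14 Tir 892 EC.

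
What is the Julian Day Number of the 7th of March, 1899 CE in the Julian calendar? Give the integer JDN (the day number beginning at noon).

2414733

Equivalently 19 March 1899 (Gregorian).
JDN 2400001 is 17 November 1858 CE (Gregorian), MJD 0; the target day is +14732 days from there, so JDN = 2414733.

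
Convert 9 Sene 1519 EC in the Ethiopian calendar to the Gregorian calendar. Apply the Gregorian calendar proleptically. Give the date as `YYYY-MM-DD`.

Julian Day Number of the source date = 2278948.
Converting JDN 2278948 to the Gregorian calendar gives 13 June 1527 CE.

1527-06-13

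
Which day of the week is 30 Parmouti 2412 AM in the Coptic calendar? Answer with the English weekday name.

Wednesday

In the Gregorian calendar this is 13 May 2696 (JDN 2705887).
Since JDN mod 7 = 2 (0 = Monday), the day is Wednesday.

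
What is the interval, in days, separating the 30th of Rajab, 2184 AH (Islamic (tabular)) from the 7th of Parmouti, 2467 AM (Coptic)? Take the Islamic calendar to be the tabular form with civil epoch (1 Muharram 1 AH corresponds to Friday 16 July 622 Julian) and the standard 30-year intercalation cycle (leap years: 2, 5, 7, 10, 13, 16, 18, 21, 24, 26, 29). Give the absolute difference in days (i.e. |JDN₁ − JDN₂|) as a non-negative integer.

JDN of the first date = 2722228.
JDN of the second date = 2725952.
|2725952 − 2722228| = 3724.

3724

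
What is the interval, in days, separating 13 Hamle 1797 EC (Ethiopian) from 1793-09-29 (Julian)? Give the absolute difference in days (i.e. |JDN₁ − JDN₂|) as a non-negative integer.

4299

JDN of the first date = 2380522.
JDN of the second date = 2376223.
|2376223 − 2380522| = 4299.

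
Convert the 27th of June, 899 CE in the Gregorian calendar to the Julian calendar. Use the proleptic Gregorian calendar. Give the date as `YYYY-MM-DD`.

At this point the Julian calendar is 4 days behind the Gregorian.
27 June 899 Gregorian − 4 days → 23 June 899 Julian.

0899-06-23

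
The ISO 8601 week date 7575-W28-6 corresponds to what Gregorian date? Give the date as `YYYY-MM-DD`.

7575-07-12

ISO week 1 of 7575 is the week containing the first Thursday of 7575.
Week 28, day 6 (Saturday) lands on 7575-07-12.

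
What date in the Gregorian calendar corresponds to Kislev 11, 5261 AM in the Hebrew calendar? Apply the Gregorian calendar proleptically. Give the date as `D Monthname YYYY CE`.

Both dates share Julian Day Number 2269239; in the Gregorian calendar that is 12 November 1500 CE.

12 November 1500 CE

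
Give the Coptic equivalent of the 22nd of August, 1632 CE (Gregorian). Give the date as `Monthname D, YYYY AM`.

Mesori 19, 1348 AM

Julian Day Number of the source date = 2317370.
Converting JDN 2317370 to the Coptic calendar gives 19 Mesori 1348 AM.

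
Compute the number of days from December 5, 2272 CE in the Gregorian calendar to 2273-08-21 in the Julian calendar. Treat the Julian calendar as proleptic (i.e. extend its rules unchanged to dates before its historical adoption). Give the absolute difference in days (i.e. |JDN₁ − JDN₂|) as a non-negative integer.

First date → JDN 2551230; second date → JDN 2551504.
The interval is |2551230 − 2551504| = 274 days.

274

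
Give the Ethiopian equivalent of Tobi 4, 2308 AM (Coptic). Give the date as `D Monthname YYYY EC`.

4 Tir 2584 EC

Both dates share Julian Day Number 2667785; in the Ethiopian calendar that is 4 Tir 2584 EC.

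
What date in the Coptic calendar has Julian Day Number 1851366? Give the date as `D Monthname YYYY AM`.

9 Paopi 73 AM

The proleptic Gregorian equivalent of JDN 1851366 is 7 October 356.
In the Coptic calendar that day is 9 Paopi 73 AM.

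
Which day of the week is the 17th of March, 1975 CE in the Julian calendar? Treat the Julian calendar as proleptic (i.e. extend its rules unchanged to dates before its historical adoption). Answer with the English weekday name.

Sunday

In the Gregorian calendar this is 30 March 1975 (JDN 2442502).
JDN 2442502 mod 7 = 6, and JDN 0 was a Monday, so this is a Sunday.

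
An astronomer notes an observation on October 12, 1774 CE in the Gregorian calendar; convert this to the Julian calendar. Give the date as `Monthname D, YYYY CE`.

October 1, 1774 CE

For dates in this range the Gregorian date is 11 days ahead of the Julian.
12 October 1774 Gregorian − 11 days → 1 October 1774 Julian.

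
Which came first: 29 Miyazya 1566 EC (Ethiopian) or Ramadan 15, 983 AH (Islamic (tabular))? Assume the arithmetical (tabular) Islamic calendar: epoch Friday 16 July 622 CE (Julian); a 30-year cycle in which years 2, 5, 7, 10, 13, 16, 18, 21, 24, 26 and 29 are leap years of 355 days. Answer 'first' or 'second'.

Converting both to JDN: 2296075 vs 2296678; the smaller is the first.

first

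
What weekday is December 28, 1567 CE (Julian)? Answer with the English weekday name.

Sunday

Equivalently 7 January 1568 Gregorian, JDN 2293766.
JDN 2293766 mod 7 = 6, and JDN 0 was a Monday, so this is a Sunday.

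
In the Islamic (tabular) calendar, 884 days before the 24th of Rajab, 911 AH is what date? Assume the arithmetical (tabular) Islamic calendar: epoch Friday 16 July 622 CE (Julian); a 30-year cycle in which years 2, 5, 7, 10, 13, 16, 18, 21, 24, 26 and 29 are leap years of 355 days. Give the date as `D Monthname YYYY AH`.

The starting date is JDN 2271114; 2271114 − 884 = 2270230.
JDN 2270230 corresponds to 26 Muharram 909 AH.

26 Muharram 909 AH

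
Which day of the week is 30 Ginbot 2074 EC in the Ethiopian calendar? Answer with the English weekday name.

Sunday

Equivalently 7 June 2082 Gregorian, JDN 2481653.
Since JDN mod 7 = 6 (0 = Monday), the day is Sunday.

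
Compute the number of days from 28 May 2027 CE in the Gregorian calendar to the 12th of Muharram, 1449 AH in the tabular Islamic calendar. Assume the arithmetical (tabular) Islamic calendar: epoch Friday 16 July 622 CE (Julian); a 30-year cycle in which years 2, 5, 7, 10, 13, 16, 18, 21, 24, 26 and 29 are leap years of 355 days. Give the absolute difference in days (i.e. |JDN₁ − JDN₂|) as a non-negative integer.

First date → JDN 2461554; second date → JDN 2461574.
The interval is |2461554 − 2461574| = 20 days.

20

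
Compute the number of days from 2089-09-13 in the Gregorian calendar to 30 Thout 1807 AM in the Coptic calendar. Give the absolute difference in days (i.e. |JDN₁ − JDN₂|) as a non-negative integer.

First date → JDN 2484308; second date → JDN 2484700.
The interval is |2484308 − 2484700| = 392 days.

392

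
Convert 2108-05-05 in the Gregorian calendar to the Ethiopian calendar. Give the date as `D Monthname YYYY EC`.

26 Miyazya 2100 EC

Julian Day Number of the source date = 2491116.
Converting JDN 2491116 to the Ethiopian calendar gives 26 Miyazya 2100 EC.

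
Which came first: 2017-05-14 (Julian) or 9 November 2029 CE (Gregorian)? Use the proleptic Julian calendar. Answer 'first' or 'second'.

first

First date → JDN 2457901; second date → JDN 2462450.
JDN 2457901 < JDN 2462450, so the first date is earlier.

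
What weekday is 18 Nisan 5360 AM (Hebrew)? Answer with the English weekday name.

Sunday

In the Gregorian calendar this is 2 April 1600 (JDN 2305540).
2305540 ≡ 6 (mod 7); counting from Monday = 0 gives Sunday.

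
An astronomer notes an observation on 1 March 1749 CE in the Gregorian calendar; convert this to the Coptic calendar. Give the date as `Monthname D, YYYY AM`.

Both dates share Julian Day Number 2359929; in the Coptic calendar that is 24 Meshir 1465 AM.

Meshir 24, 1465 AM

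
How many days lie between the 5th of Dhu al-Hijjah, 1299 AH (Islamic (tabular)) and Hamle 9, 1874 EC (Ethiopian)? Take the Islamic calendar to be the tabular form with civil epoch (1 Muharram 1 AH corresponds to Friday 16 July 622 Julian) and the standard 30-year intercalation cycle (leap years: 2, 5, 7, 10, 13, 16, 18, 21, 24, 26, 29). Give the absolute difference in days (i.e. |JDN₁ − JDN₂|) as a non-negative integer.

JDN of the first date = 2408737.
JDN of the second date = 2408642.
|2408642 − 2408737| = 95.

95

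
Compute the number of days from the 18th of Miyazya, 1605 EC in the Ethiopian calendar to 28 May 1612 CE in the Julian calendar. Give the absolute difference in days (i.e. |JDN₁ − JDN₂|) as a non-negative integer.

320

JDN of the first date = 2310309.
JDN of the second date = 2309989.
|2309989 − 2310309| = 320.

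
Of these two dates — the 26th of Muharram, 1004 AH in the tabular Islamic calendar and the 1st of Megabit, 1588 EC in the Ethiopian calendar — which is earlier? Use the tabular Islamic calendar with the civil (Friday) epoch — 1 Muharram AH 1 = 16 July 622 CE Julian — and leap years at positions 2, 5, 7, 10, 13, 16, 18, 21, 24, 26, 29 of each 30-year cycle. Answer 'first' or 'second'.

first

First date → JDN 2303895; second date → JDN 2304053.
JDN 2303895 < JDN 2304053, so the first date is earlier.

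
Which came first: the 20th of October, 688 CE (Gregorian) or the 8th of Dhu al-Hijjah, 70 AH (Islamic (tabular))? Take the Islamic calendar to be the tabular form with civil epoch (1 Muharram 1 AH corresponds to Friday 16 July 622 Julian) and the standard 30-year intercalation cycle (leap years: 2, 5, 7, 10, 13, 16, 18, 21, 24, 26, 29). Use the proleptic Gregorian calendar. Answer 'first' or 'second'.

first

The two dates have Julian Day Numbers 1972640 and 1973223 respectively.
Since 1972640 < 1973223, the first date comes first.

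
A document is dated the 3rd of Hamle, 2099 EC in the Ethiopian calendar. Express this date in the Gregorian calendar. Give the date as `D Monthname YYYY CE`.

Julian Day Number of the source date = 2490817.
Converting JDN 2490817 to the Gregorian calendar gives 11 July 2107 CE.

11 July 2107 CE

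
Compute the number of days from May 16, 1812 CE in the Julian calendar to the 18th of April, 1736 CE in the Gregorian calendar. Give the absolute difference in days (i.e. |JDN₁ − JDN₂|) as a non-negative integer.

27798

JDN of the first date = 2383027.
JDN of the second date = 2355229.
|2355229 − 2383027| = 27798.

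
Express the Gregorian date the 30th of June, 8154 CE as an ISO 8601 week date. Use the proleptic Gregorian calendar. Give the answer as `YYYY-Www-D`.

8154-W26-7

The weekday is Sunday (ISO weekday 7).
That Sunday belongs to ISO week 26 of ISO year 8154.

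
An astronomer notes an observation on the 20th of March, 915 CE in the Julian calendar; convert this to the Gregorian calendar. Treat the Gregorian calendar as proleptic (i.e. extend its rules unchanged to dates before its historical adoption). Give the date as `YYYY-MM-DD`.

The Julian–Gregorian offset here is 5 days (Julian trailing).
20 March 915 Julian + 5 days → 25 March 915 Gregorian.

0915-03-25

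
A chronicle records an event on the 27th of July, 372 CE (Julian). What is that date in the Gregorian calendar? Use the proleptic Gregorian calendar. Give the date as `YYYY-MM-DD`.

0372-07-28

At this point the Julian calendar is 1 day behind the Gregorian.
27 July 372 Julian + 1 day → 28 July 372 Gregorian.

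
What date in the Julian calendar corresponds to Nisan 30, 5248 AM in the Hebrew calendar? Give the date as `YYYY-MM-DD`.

The source date corresponds to 20 April 1488 in the proleptic Gregorian calendar (JDN 2264651).
That day falls on 11 April 1488 CE in the Julian calendar.

1488-04-11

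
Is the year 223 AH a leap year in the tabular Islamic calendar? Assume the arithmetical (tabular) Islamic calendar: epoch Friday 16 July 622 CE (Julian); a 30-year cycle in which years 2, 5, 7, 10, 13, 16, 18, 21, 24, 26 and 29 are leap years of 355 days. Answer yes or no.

yes

Year 223 AH is year 13 of its 30-year cycle; leap positions are 2, 5, 7, 10, 13, 16, 18, 21, 24, 26, 29, so it is a leap year (355 days).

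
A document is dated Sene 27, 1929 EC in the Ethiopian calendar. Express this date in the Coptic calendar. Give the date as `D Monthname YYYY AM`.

The source date corresponds to 4 July 1937 in the Gregorian calendar (JDN 2428719).
That day falls on 27 Paoni 1653 AM in the Coptic calendar.

27 Paoni 1653 AM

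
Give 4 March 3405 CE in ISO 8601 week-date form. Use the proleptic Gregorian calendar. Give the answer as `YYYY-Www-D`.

The weekday is Monday (ISO weekday 1).
That Monday belongs to ISO week 10 of ISO year 3405.

3405-W10-1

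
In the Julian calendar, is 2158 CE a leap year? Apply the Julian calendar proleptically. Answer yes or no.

no

2158 mod 4 = 2, so it is a common year in the Julian calendar.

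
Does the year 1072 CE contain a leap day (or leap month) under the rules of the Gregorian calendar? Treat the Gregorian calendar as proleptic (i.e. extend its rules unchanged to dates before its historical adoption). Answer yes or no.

1072 is divisible by 4 and not by 100, so it is a leap year.

yes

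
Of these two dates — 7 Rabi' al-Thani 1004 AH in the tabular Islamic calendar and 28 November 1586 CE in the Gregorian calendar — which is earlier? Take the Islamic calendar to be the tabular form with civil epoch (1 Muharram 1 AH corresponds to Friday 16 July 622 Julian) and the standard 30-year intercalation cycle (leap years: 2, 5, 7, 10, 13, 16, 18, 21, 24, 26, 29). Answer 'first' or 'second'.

second

The two dates have Julian Day Numbers 2303965 and 2300666 respectively.
Since 2300666 < 2303965, the second date comes first.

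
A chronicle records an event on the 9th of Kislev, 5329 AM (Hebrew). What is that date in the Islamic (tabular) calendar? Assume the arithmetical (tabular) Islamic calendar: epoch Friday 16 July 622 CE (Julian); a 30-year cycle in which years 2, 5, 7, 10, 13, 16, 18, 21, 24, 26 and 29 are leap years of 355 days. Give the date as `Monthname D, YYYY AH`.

Both dates share Julian Day Number 2294103; in the tabular Islamic calendar that is 9 Jumada al-Thani 976 AH.

Jumada al-Thani 9, 976 AH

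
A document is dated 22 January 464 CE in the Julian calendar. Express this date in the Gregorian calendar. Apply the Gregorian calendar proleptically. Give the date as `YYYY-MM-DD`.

For dates in this range the Gregorian date is 1 day ahead of the Julian.
22 January 464 Julian + 1 day → 23 January 464 Gregorian.

0464-01-23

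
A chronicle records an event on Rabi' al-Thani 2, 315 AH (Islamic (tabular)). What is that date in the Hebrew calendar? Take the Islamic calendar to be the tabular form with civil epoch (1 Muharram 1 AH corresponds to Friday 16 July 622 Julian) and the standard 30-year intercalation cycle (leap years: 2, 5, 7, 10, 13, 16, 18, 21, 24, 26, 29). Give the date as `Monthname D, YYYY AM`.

Tammuz 2, 4687 AM

Both dates share Julian Day Number 2059801; in the Hebrew calendar that is 2 Tammuz 4687 AM.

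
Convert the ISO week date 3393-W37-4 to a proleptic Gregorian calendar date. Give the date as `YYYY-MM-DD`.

ISO week 1 of 3393 is the week containing the first Thursday of 3393.
Week 37, day 4 (Thursday) lands on 3393-09-12.

3393-09-12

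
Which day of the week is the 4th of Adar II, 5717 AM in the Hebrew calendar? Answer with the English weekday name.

Thursday

This is JDN 2435905 (7 March 1957 Gregorian).
2435905 ≡ 3 (mod 7); counting from Monday = 0 gives Thursday.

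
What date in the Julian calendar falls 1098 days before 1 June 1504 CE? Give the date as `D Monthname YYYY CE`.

JDN of 1 June 1504 CE = 2270546.
2270546 − 1098 = 2269448.
JDN 2269448 in the Julian calendar is 30 May 1501 CE.

30 May 1501 CE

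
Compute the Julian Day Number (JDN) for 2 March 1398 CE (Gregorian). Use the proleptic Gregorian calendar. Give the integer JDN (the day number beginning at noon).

2231730

JDN 2400001 is 17 November 1858 CE (Gregorian), MJD 0; the target day is −168271 days from there, so JDN = 2231730.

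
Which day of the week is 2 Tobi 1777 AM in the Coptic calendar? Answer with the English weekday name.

Monday

This is JDN 2473835 (10 January 2061 Gregorian).
2473835 ≡ 0 (mod 7); counting from Monday = 0 gives Monday.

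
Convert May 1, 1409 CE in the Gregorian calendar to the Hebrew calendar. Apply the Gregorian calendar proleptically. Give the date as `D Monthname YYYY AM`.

Both dates share Julian Day Number 2235807; in the Hebrew calendar that is 7 Iyar 5169 AM.

7 Iyar 5169 AM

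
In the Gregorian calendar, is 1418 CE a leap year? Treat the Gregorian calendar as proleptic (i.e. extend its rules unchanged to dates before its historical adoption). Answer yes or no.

no

1418 is not divisible by 4, so it is a common year.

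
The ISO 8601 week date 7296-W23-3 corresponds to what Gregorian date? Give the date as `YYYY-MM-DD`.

7296-06-06

ISO week 1 of 7296 is the week containing the first Thursday of 7296.
Week 23, day 3 (Wednesday) lands on 7296-06-06.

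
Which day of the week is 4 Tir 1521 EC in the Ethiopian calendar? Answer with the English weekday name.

Equivalently 9 January 1529 Gregorian, JDN 2279524.
JDN 2279524 mod 7 = 2, and JDN 0 was a Monday, so this is a Wednesday.

Wednesday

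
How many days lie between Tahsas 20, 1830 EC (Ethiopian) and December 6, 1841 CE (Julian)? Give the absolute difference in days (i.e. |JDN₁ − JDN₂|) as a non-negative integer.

JDN of the first date = 2392372.
JDN of the second date = 2393823.
|2393823 − 2392372| = 1451.

1451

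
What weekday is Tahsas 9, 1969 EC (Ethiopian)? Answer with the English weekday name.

Saturday

In the Gregorian calendar this is 18 December 1976 (JDN 2443131).
JDN 2443131 mod 7 = 5, and JDN 0 was a Monday, so this is a Saturday.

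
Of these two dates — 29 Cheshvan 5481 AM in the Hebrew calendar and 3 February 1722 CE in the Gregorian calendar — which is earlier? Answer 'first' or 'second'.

first

First date → JDN 2349611; second date → JDN 2350041.
JDN 2349611 < JDN 2350041, so the first date is earlier.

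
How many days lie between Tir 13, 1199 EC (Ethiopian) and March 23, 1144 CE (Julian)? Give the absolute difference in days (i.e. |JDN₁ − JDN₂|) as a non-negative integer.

22936

JDN of the first date = 2161922.
JDN of the second date = 2138986.
|2138986 − 2161922| = 22936.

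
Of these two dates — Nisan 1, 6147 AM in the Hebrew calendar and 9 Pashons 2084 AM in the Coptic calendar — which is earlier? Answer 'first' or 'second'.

second

Converting both to JDN: 2592973 vs 2586094; the smaller is the second.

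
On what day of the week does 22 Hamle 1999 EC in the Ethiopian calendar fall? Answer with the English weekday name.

Sunday

In the Gregorian calendar this is 29 July 2007 (JDN 2454311).
2454311 ≡ 6 (mod 7); counting from Monday = 0 gives Sunday.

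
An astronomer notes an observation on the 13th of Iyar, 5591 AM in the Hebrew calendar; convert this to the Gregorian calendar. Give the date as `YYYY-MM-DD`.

Both dates share Julian Day Number 2389934; in the Gregorian calendar that is 26 April 1831 CE.

1831-04-26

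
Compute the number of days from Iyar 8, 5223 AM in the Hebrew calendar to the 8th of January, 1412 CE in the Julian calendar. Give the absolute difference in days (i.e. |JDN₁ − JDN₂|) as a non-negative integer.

18738

JDN of the first date = 2255536.
JDN of the second date = 2236798.
|2236798 − 2255536| = 18738.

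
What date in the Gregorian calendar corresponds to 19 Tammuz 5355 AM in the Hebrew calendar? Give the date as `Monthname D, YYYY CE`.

Julian Day Number of the source date = 2303798.
Converting JDN 2303798 to the Gregorian calendar gives 26 June 1595 CE.

June 26, 1595 CE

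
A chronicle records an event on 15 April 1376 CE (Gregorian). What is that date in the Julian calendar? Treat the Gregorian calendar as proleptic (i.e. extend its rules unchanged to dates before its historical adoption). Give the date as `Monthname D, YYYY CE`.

For dates in this range the Gregorian date is 8 days ahead of the Julian.
15 April 1376 Gregorian − 8 days → 7 April 1376 Julian.

April 7, 1376 CE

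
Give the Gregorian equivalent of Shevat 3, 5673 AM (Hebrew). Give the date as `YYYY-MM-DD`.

Both dates share Julian Day Number 2419779; in the Gregorian calendar that is 11 January 1913 CE.

1913-01-11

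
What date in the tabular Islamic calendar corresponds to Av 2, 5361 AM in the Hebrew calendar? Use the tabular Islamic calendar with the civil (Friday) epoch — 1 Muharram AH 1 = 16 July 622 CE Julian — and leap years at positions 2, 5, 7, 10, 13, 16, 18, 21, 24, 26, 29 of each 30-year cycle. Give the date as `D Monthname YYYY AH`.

30 Muharram 1010 AH

Both dates share Julian Day Number 2306025; in the tabular Islamic calendar that is 30 Muharram 1010 AH.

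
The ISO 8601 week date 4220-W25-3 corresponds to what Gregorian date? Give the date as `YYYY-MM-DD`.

4220-06-21

ISO week 1 of 4220 is the week containing the first Thursday of 4220.
Week 25, day 3 (Wednesday) lands on 4220-06-21.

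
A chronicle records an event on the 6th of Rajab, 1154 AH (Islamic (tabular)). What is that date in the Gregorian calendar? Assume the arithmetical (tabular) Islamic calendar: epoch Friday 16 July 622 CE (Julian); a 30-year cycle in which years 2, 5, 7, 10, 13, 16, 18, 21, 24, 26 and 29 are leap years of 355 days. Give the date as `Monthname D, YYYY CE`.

September 17, 1741 CE

Both dates share Julian Day Number 2357207; in the Gregorian calendar that is 17 September 1741 CE.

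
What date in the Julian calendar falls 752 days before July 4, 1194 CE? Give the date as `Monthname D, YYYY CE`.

June 12, 1192 CE

The starting date is JDN 2157351; 2157351 − 752 = 2156599.
JDN 2156599 corresponds to June 12, 1192 CE.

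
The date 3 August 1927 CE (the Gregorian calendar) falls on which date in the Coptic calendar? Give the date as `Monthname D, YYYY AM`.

Epip 27, 1643 AM

Julian Day Number of the source date = 2425096.
Converting JDN 2425096 to the Coptic calendar gives 27 Epip 1643 AM.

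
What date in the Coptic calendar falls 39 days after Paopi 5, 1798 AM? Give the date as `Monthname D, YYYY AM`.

Counting 39 days forward from JDN 2481418 reaches JDN 2481457, which is Hathor 14, 1798 AM.

Hathor 14, 1798 AM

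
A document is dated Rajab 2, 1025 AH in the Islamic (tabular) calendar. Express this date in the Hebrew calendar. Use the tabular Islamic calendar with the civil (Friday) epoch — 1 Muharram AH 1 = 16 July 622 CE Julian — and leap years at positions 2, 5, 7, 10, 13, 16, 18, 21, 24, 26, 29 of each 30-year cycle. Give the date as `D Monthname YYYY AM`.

2 Av 5376 AM

Julian Day Number of the source date = 2311489.
Converting JDN 2311489 to the Hebrew calendar gives 2 Av 5376 AM.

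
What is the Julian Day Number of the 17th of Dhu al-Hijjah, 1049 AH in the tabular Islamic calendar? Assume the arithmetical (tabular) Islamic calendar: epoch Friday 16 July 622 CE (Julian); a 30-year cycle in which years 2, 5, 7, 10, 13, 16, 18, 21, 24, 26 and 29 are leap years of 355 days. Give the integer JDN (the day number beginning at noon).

2320157

Equivalently 9 April 1640 (Gregorian).
JDN 2400001 is 17 November 1858 CE (Gregorian), MJD 0; the target day is −79844 days from there, so JDN = 2320157.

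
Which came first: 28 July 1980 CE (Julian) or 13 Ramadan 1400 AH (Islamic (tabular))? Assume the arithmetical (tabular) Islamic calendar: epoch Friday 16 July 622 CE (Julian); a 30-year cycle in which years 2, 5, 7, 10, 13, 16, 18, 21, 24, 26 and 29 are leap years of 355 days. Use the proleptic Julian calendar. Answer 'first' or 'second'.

First date → JDN 2444462; second date → JDN 2444447.
JDN 2444447 < JDN 2444462, so the second date is earlier.

second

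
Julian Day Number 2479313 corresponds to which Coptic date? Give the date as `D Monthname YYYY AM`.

JDN 2479313 is 10 January 2076 in the Gregorian calendar.
In the Coptic calendar that day is 1 Tobi 1792 AM.

1 Tobi 1792 AM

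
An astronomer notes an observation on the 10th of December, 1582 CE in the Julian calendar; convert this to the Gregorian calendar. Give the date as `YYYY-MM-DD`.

At this point the Julian calendar is 10 days behind the Gregorian.
10 December 1582 Julian + 10 days → 20 December 1582 Gregorian.

1582-12-20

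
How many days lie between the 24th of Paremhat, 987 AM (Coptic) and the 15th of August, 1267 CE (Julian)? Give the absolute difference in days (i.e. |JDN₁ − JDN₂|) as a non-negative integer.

1313

First date → JDN 2185369; second date → JDN 2184056.
The interval is |2185369 − 2184056| = 1313 days.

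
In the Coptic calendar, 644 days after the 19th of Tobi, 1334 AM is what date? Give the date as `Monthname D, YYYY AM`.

Paopi 22, 1336 AM

JDN of the 19th of Tobi, 1334 AM = 2312046.
2312046 + 644 = 2312690.
JDN 2312690 in the Coptic calendar is Paopi 22, 1336 AM.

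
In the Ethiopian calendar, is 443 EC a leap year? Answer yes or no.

443 mod 4 = 3; in the Ethiopian calendar a year is leap when year mod 4 = 3, so it is a leap year.

yes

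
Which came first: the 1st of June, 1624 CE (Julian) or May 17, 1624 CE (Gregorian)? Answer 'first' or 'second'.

First date → JDN 2314376; second date → JDN 2314351.
JDN 2314351 < JDN 2314376, so the second date is earlier.

second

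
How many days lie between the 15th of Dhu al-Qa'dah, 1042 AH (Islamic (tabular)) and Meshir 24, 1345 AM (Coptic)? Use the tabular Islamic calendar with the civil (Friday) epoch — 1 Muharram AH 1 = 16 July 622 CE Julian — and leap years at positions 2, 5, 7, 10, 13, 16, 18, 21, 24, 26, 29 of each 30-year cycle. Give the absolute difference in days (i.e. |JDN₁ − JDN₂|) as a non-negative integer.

1546

JDN of the first date = 2317645.
JDN of the second date = 2316099.
|2316099 − 2317645| = 1546.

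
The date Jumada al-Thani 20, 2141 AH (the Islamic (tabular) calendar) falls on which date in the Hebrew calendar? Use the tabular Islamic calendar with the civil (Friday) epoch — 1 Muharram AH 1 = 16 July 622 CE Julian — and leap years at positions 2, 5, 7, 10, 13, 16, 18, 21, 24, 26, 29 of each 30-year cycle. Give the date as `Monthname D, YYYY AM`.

Nisan 20, 6459 AM

The source date corresponds to 13 April 2699 in the Gregorian calendar (JDN 2706952).
That day falls on 20 Nisan 6459 AM in the Hebrew calendar.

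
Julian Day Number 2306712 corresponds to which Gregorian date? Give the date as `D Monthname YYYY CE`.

18 June 1603 CE

Counting from JDN 2299161 = 15 Oct 1582 gives an offset of 7551 days.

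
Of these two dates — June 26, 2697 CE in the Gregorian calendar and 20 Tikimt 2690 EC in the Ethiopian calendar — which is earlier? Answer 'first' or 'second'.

First date → JDN 2706296; second date → JDN 2706427.
JDN 2706296 < JDN 2706427, so the first date is earlier.

first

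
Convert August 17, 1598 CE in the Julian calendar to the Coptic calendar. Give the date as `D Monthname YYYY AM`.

The source date corresponds to 27 August 1598 in the Gregorian calendar (JDN 2304956).
That day falls on 24 Mesori 1314 AM in the Coptic calendar.

24 Mesori 1314 AM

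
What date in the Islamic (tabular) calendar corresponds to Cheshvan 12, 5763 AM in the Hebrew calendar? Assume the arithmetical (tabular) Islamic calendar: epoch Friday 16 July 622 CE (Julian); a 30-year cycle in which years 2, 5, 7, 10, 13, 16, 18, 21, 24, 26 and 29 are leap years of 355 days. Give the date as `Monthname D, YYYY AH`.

The source date corresponds to 18 October 2002 in the Gregorian calendar (JDN 2452566).
That day falls on 11 Sha'ban 1423 AH in the tabular Islamic calendar.

Sha'ban 11, 1423 AH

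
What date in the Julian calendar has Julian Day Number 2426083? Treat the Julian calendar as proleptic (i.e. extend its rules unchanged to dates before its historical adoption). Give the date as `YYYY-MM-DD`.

1930-04-03

JDN 2426083 is 16 April 1930 in the Gregorian calendar.
In the Julian calendar that day is 1930-04-03.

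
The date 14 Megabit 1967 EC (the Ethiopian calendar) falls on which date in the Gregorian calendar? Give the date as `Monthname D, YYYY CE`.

Julian Day Number of the source date = 2442495.
Converting JDN 2442495 to the Gregorian calendar gives 23 March 1975 CE.

March 23, 1975 CE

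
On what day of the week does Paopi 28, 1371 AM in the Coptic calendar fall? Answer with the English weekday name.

Wednesday

This is JDN 2325479 (4 November 1654 Gregorian).
2325479 ≡ 2 (mod 7); counting from Monday = 0 gives Wednesday.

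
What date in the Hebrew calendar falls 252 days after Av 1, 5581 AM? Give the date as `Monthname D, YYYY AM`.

JDN of Av 1, 5581 AM = 2386377.
2386377 + 252 = 2386629.
JDN 2386629 in the Hebrew calendar is Nisan 17, 5582 AM.

Nisan 17, 5582 AM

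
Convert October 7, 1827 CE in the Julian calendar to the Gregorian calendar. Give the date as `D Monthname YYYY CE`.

The Julian–Gregorian offset here is 12 days (Julian trailing).
7 October 1827 Julian + 12 days → 19 October 1827 Gregorian.

19 October 1827 CE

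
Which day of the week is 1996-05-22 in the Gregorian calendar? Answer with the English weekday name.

Wednesday

JDN 2450226 mod 7 = 2, and JDN 0 was a Monday, so this is a Wednesday.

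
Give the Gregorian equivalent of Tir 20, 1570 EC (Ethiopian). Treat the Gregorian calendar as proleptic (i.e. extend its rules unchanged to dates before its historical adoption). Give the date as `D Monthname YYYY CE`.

Both dates share Julian Day Number 2297437; in the Gregorian calendar that is 25 January 1578 CE.

25 January 1578 CE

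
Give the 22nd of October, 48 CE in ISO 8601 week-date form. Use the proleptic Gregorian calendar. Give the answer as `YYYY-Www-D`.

The weekday is Thursday (ISO weekday 4).
That Thursday belongs to ISO week 43 of ISO year 48.

0048-W43-4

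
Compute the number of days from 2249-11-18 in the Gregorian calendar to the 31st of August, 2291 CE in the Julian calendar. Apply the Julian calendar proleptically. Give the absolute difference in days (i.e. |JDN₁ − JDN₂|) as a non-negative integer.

15276

First date → JDN 2542812; second date → JDN 2558088.
The interval is |2542812 − 2558088| = 15276 days.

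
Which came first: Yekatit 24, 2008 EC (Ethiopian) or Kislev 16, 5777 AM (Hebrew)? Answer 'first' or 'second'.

first

First date → JDN 2457451; second date → JDN 2457739.
JDN 2457451 < JDN 2457739, so the first date is earlier.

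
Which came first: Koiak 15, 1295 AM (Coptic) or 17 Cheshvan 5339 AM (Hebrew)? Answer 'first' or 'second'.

The two dates have Julian Day Numbers 2297767 and 2297713 respectively.
Since 2297713 < 2297767, the second date comes first.

second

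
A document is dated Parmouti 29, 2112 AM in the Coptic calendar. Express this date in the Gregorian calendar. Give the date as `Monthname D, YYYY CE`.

Julian Day Number of the source date = 2596311.
Converting JDN 2596311 to the Gregorian calendar gives 10 May 2396 CE.

May 10, 2396 CE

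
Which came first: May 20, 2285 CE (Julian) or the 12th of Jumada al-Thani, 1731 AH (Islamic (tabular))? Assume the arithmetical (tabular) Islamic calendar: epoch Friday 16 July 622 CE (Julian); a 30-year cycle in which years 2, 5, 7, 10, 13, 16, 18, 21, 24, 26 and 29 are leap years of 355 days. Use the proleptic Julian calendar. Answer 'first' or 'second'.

first

First date → JDN 2555794; second date → JDN 2561653.
JDN 2555794 < JDN 2561653, so the first date is earlier.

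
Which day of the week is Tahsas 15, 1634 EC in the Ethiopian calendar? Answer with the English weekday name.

Saturday

In the Gregorian calendar this is 21 December 1641 (JDN 2320778).
Since JDN mod 7 = 5 (0 = Monday), the day is Saturday.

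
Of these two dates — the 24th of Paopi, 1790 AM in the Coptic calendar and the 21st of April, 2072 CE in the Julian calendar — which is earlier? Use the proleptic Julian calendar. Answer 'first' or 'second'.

Converting both to JDN: 2478515 vs 2477967; the smaller is the second.

second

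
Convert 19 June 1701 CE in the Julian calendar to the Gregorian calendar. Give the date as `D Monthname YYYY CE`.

30 June 1701 CE

At this point the Julian calendar is 11 days behind the Gregorian.
19 June 1701 Julian + 11 days → 30 June 1701 Gregorian.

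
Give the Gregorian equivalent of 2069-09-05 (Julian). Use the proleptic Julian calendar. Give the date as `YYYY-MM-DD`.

At this point the Julian calendar is 13 days behind the Gregorian.
5 September 2069 Julian + 13 days → 18 September 2069 Gregorian.

2069-09-18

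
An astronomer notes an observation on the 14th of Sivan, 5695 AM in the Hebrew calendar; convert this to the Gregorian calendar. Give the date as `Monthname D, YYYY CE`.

Julian Day Number of the source date = 2427969.
Converting JDN 2427969 to the Gregorian calendar gives 15 June 1935 CE.

June 15, 1935 CE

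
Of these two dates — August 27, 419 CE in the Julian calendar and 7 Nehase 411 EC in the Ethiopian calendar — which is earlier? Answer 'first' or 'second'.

second

Converting both to JDN: 1874336 vs 1874309; the smaller is the second.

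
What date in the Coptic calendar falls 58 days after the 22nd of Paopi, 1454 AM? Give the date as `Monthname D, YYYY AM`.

Koiak 20, 1454 AM

JDN of the 22nd of Paopi, 1454 AM = 2355789.
2355789 + 58 = 2355847.
JDN 2355847 in the Coptic calendar is Koiak 20, 1454 AM.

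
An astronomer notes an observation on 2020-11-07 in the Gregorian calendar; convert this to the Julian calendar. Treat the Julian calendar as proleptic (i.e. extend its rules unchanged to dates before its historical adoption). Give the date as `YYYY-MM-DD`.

The Julian–Gregorian offset here is 13 days (Julian trailing).
7 November 2020 Gregorian − 13 days → 25 October 2020 Julian.

2020-10-25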